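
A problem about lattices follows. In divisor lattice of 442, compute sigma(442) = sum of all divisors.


sigma(n) = sum of divisors.
Divisors of 442: [1, 2, 13, 17, 26, 34, 221, 442]
Sum = 756


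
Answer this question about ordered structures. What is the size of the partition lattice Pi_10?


B(n) = number of set partitions of an n-element set.
B(n) satisfies the recurrence: B(n+1) = sum_k C(n,k)*B(k).
B(10) = 115975


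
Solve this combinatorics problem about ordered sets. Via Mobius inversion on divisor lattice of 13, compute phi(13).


phi(n) = n * prod_{p|n} (1 - 1/p).
Prime divisors of 13: [13]
phi(13) = 13 * (1 - 1/13)
phi(13) = 12


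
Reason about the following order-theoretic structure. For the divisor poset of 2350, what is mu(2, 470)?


In a divisor lattice, mu(a,b) = mu(b/a) where mu is the classical Mobius function.
b/a = 470/2 = 235
Prime factorization of 235: primes [5, 47]
235 is squarefree with 2 prime factor(s), so mu(235) = (-1)^2 = 1


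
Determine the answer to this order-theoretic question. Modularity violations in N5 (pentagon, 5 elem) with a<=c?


Modular law: if a <= c then a v (b ^ c) = (a v b) ^ c.
Check all triples (a,b,c) with a <= c among 5 elements.
  e.g. a=a, b=c, c=b: lhs=a != rhs=b
Total violating triples: 1


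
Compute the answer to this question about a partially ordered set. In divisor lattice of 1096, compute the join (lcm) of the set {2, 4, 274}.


In a divisor lattice, join = lcm (least common multiple).
Compute lcm iteratively: start with first element, then lcm(current, next).
Elements: [2, 4, 274]
lcm(2,4) = 4
lcm(4,274) = 548
Final lcm = 548


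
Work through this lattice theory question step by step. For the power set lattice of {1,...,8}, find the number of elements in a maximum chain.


A chain is a totally ordered subset; we count the number of elements in a maximum chain.
Compute, for each element x, the size of the longest chain ending at x:
  {}: 1
  {1}: 2
  {2}: 2
  {3}: 2
  {4}: 2
  {5}: 2
  ...
A maximum chain: {} < {1} < {1,2} < {1,2,3} < {1,2,3,4} < {1,2,3,4,5} < {1,2,3,4,5,6} < {1,2,3,4,5,6,7} < {1,2,3,4,5,6,7,8}
Number of elements in the longest chain: 9


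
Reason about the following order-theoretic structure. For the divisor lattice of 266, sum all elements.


sigma(n) = sum of divisors.
Divisors of 266: [1, 2, 7, 14, 19, 38, 133, 266]
Sum = 480


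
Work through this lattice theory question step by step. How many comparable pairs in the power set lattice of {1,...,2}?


A comparable pair {a,b} has a < b or b < a in the order.
Count unordered pairs where one element is strictly below the other.
Examples: {{},{1}}, {{},{2}}, {{},{1,2}}, {{1},{1,2}}, ...
Total comparable pairs: 5


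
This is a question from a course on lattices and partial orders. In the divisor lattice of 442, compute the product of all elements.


Divisors of 442: [1, 2, 13, 17, 26, 34, 221, 442]
Product = n^(d(n)/2) = 442^(8/2)
Product = 38167092496


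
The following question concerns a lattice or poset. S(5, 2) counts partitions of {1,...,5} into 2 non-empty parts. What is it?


S(n,k) = k*S(n-1,k) + S(n-1,k-1).
S(4,2) = 7, S(4,1) = 1
S(5,2) = 2*7 + 1 = 14 + 1
S(5,2) = 15


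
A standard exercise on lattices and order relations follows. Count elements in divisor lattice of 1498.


Divisors of 1498: [1, 2, 7, 14, 107, 214, 749, 1498]
Count: 8


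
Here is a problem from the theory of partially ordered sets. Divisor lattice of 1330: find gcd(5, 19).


In a divisor lattice, meet = gcd (greatest common divisor).
By Euclidean algorithm or factoring: gcd(5,19) = 1


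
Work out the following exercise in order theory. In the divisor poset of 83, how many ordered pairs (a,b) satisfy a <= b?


The order relation is {(a,b) : a <= b}, reflexive so it includes (a,a).
Examples: (1,1), (1,83), (83,83)
Total ordered pairs: 3


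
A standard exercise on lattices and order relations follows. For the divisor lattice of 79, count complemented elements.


An element a is complemented if some b has a meet b = bottom, a join b = top.
a is complemented iff gcd(a, n/a)=1, i.e. a is a unitary divisor of 79.
Complemented elements: 1, 79
Count: 2


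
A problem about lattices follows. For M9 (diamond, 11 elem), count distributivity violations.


Distributive law: a ^ (b v c) = (a ^ b) v (a ^ c).
Check all 11^3 = 1331 ordered triples (a,b,c).
  e.g. a=a1, b=a2, c=a3: lhs=a1 != rhs=0
  e.g. a=a1, b=a2, c=a4: lhs=a1 != rhs=0
Total violating triples: 504


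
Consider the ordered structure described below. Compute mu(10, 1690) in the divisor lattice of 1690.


In a divisor lattice, mu(a,b) = mu(b/a) where mu is the classical Mobius function.
b/a = 1690/10 = 169
Prime factorization of 169: primes [13]
169 is not squarefree, so mu(169) = 0


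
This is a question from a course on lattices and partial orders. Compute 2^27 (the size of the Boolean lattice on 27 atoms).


Power set = 2^n.
2^27 = 134217728


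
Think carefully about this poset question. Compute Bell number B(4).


B(n) = number of set partitions of an n-element set.
B(n) satisfies the recurrence: B(n+1) = sum_k C(n,k)*B(k).
B(4) = 15


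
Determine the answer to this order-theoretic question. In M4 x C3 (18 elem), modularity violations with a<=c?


Modular law: if a <= c then a v (b ^ c) = (a v b) ^ c.
Check all triples (a,b,c) with a <= c among 18 elements.
This lattice is modular (diamonds M_m and their chain-products are modular).
Total violating triples: 0


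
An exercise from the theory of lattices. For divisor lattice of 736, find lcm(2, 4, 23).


In a divisor lattice, join = lcm (least common multiple).
Compute lcm iteratively: start with first element, then lcm(current, next).
Elements: [2, 4, 23]
lcm(2,4) = 4
lcm(4,23) = 92
Final lcm = 92


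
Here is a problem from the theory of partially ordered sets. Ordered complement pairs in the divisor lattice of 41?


Complement pair (a,b): a meet b = bottom, a join b = top.
Here: gcd(a,b)=1 and lcm(a,b)=41, i.e. a*b=41 with a,b coprime.
Pairs found: (1,41), (41,1)
Total ordered pairs: 2


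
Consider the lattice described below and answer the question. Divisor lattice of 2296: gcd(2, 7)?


Meet=gcd.
gcd(2,7)=1


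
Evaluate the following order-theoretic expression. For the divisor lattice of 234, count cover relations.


A cover relation a -< b holds when a < b with no c strictly between.
Cover relations:
  1 -< 2
  1 -< 3
  1 -< 13
  2 -< 6
  2 -< 26
  3 -< 6
  3 -< 9
  3 -< 39
  ...12 more
Total: 20


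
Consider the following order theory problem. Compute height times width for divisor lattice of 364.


Height = length of longest chain minus 1; width = size of largest antichain.
A maximum chain: 1 | 13 | 91 | 182 | 364  (height 4).
A maximum antichain: {4, 14, 26, 91}  (width 4).
Product = 4 * 4 = 16


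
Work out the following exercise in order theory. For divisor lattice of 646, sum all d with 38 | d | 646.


Interval [38,646] in divisors of 646: [38, 646]
Sum = 684


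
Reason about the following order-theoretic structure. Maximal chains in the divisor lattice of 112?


A maximal chain goes from the minimum element to a maximal element via cover relations.
Counting all min-to-max paths in the cover graph.
Total maximal chains: 5


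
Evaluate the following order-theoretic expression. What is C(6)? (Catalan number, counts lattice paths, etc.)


C(n) = C(2n, n) / (n+1).
C(12, 6) = 924
C(6) = 924 / 7 = 132


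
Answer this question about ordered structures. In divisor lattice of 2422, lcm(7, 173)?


Join=lcm.
gcd(7,173)=1
lcm=1211


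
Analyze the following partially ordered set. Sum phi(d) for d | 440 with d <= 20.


Divisors of 440 up to 20: [1, 2, 4, 5, 8, 10, 11, 20]
phi values: [1, 1, 2, 4, 4, 4, 10, 8]
Sum = 34


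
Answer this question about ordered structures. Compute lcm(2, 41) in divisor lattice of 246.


In a divisor lattice, join = lcm (least common multiple).
gcd(2,41) = 1
lcm(2,41) = 2*41/gcd = 82/1 = 82


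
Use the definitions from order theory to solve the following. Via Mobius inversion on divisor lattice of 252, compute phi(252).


phi(n) = n * prod_{p|n} (1 - 1/p).
Prime divisors of 252: [2, 3, 7]
phi(252) = 252 * (1 - 1/2) * (1 - 1/3) * (1 - 1/7)
phi(252) = 72


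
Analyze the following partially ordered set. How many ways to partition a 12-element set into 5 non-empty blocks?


S(n,k) = k*S(n-1,k) + S(n-1,k-1).
S(11,5) = 246730, S(11,4) = 145750
S(12,5) = 5*246730 + 145750 = 1233650 + 145750
S(12,5) = 1379400


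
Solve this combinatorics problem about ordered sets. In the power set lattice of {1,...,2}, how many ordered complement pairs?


Complement pair (a,b): a meet b = bottom, a join b = top.
Here: A intersect B = {} and A union B = {1,...,2}.
Pairs found: ({},{1,2}), ({1},{2}), ({2},{1}), ({1,2},{})
Total ordered pairs: 4


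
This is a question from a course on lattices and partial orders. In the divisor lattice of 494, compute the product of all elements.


Divisors of 494: [1, 2, 13, 19, 26, 38, 247, 494]
Product = n^(d(n)/2) = 494^(8/2)
Product = 59553569296


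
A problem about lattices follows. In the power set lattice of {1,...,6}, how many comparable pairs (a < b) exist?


A comparable pair {a,b} has a < b or b < a in the order.
Count unordered pairs where one element is strictly below the other.
Examples: {{},{1}}, {{},{2}}, {{},{3}}, {{},{4}}, ...
Total comparable pairs: 665


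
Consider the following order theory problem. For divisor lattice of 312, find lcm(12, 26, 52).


In a divisor lattice, join = lcm (least common multiple).
Compute lcm iteratively: start with first element, then lcm(current, next).
Elements: [12, 26, 52]
lcm(12,26) = 156
lcm(156,52) = 156
Final lcm = 156


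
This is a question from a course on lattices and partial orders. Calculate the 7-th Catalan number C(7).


C(n) = C(2n, n) / (n+1).
C(14, 7) = 3432
C(7) = 3432 / 8 = 429


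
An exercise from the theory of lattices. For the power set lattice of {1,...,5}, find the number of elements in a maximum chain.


A chain is a totally ordered subset; we count the number of elements in a maximum chain.
Compute, for each element x, the size of the longest chain ending at x:
  {}: 1
  {1}: 2
  {2}: 2
  {3}: 2
  {4}: 2
  {5}: 2
  ...
A maximum chain: {} < {1} < {1,2} < {1,2,3} < {1,2,3,4} < {1,2,3,4,5}
Number of elements in the longest chain: 6


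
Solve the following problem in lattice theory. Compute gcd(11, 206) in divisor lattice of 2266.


In a divisor lattice, meet = gcd (greatest common divisor).
By Euclidean algorithm or factoring: gcd(11,206) = 1


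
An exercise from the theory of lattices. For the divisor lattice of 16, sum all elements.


sigma(n) = sum of divisors.
Divisors of 16: [1, 2, 4, 8, 16]
Sum = 31


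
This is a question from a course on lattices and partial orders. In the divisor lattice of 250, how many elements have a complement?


An element a is complemented if some b has a meet b = bottom, a join b = top.
a is complemented iff gcd(a, n/a)=1, i.e. a is a unitary divisor of 250.
Complemented elements: 1, 2, 125, 250
Count: 4


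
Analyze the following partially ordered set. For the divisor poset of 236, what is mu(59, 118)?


In a divisor lattice, mu(a,b) = mu(b/a) where mu is the classical Mobius function.
b/a = 118/59 = 2
Prime factorization of 2: primes [2]
2 is squarefree with 1 prime factor(s), so mu(2) = (-1)^1 = -1


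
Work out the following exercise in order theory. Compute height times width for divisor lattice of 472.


Height = length of longest chain minus 1; width = size of largest antichain.
A maximum chain: 1 | 59 | 118 | 236 | 472  (height 4).
A maximum antichain: {2, 59}  (width 2).
Product = 4 * 2 = 8


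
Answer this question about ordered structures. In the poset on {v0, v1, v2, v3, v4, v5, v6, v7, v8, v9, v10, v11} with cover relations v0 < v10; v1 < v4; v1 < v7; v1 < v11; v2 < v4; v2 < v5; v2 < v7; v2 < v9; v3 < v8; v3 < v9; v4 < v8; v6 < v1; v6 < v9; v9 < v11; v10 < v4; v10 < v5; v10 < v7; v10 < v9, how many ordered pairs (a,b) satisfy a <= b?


The order relation is {(a,b) : a <= b}, reflexive so it includes (a,a).
Examples: (v0,v0), (v0,v10), (v0,v11), (v0,v4), (v0,v5), ...
Total ordered pairs: 46


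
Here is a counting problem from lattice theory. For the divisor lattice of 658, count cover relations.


A cover relation a -< b holds when a < b with no c strictly between.
Cover relations:
  1 -< 2
  1 -< 7
  1 -< 47
  2 -< 14
  2 -< 94
  7 -< 14
  7 -< 329
  14 -< 658
  ...4 more
Total: 12


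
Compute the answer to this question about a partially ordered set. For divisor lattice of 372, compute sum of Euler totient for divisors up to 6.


Divisors of 372 up to 6: [1, 2, 3, 4, 6]
phi values: [1, 1, 2, 2, 2]
Sum = 8


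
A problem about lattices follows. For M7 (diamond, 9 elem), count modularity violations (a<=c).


Modular law: if a <= c then a v (b ^ c) = (a v b) ^ c.
Check all triples (a,b,c) with a <= c among 9 elements.
This lattice is modular (diamonds M_m and their chain-products are modular).
Total violating triples: 0


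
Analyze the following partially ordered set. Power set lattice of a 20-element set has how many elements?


Power set = 2^n.
2^20 = 1048576


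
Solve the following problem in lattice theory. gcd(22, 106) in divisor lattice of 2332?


Meet=gcd.
gcd(22,106)=2


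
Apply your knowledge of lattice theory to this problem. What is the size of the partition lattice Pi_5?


B(n) = number of set partitions of an n-element set.
B(n) satisfies the recurrence: B(n+1) = sum_k C(n,k)*B(k).
B(5) = 52


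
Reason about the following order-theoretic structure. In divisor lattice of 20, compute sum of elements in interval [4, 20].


Interval [4,20] in divisors of 20: [4, 20]
Sum = 24


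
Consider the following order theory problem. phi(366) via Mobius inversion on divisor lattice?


phi(n) = n * prod_{p|n} (1 - 1/p).
Prime divisors of 366: [2, 3, 61]
phi(366) = 366 * (1 - 1/2) * (1 - 1/3) * (1 - 1/61)
phi(366) = 120


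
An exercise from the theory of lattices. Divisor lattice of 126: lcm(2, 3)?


Join=lcm.
gcd(2,3)=1
lcm=6


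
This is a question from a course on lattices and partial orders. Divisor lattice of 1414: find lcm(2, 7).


In a divisor lattice, join = lcm (least common multiple).
gcd(2,7) = 1
lcm(2,7) = 2*7/gcd = 14/1 = 14


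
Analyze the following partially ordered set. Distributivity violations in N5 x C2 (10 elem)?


Distributive law: a ^ (b v c) = (a ^ b) v (a ^ c).
Check all 10^3 = 1000 ordered triples (a,b,c).
  e.g. a=(b,0), b=(a,0), c=(c,0): lhs=(b,0) != rhs=(a,0)
  e.g. a=(b,0), b=(a,0), c=(c,1): lhs=(b,0) != rhs=(a,0)
Total violating triples: 16


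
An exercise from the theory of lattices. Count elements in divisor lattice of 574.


Divisors of 574: [1, 2, 7, 14, 41, 82, 287, 574]
Count: 8


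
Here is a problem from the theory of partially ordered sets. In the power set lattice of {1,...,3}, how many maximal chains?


A maximal chain goes from the minimum element to a maximal element via cover relations.
Counting all min-to-max paths in the cover graph.
Total maximal chains: 6


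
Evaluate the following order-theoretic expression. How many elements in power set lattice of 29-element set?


Power set = 2^n.
2^29 = 536870912


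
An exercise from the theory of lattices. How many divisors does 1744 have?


Divisors of 1744: [1, 2, 4, 8, 16, 109, 218, 436, 872, 1744]
Count: 10


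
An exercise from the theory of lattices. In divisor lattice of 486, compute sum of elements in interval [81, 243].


Interval [81,243] in divisors of 486: [81, 243]
Sum = 324


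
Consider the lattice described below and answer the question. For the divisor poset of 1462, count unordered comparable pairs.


A comparable pair {a,b} has a < b or b < a in the order.
Count unordered pairs where one element is strictly below the other.
Examples: {1,2}, {1,17}, {1,34}, {1,43}, ...
Total comparable pairs: 19


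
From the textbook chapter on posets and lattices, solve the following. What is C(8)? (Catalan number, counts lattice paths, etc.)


C(n) = C(2n, n) / (n+1).
C(16, 8) = 12870
C(8) = 12870 / 9 = 1430


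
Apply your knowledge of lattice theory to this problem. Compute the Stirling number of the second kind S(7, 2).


S(n,k) = k*S(n-1,k) + S(n-1,k-1).
S(6,2) = 31, S(6,1) = 1
S(7,2) = 2*31 + 1 = 62 + 1
S(7,2) = 63


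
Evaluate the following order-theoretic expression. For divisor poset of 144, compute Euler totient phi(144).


phi(n) = n * prod_{p|n} (1 - 1/p).
Prime divisors of 144: [2, 3]
phi(144) = 144 * (1 - 1/2) * (1 - 1/3)
phi(144) = 48


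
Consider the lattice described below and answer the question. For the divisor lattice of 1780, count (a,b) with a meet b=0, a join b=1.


Complement pair (a,b): a meet b = bottom, a join b = top.
Here: gcd(a,b)=1 and lcm(a,b)=1780, i.e. a*b=1780 with a,b coprime.
Pairs found: (1,1780), (4,445), (5,356), (20,89), ... (4 more)
Total ordered pairs: 8


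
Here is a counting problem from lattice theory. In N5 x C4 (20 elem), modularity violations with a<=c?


Modular law: if a <= c then a v (b ^ c) = (a v b) ^ c.
Check all triples (a,b,c) with a <= c among 20 elements.
  e.g. a=(a,0), b=(c,0), c=(b,0): lhs=(a,0) != rhs=(b,0)
  e.g. a=(a,0), b=(c,1), c=(b,0): lhs=(a,0) != rhs=(b,0)
Total violating triples: 40


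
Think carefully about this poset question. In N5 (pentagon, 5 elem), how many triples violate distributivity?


Distributive law: a ^ (b v c) = (a ^ b) v (a ^ c).
Check all 5^3 = 125 ordered triples (a,b,c).
  e.g. a=b, b=a, c=c: lhs=b != rhs=a
  e.g. a=b, b=c, c=a: lhs=b != rhs=a
Total violating triples: 2


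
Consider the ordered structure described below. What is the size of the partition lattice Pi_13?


B(n) = number of set partitions of an n-element set.
B(n) satisfies the recurrence: B(n+1) = sum_k C(n,k)*B(k).
B(13) = 27644437


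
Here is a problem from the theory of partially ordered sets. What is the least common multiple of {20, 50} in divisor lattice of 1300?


In a divisor lattice, join = lcm (least common multiple).
Compute lcm iteratively: start with first element, then lcm(current, next).
Elements: [20, 50]
lcm(20,50) = 100
Final lcm = 100


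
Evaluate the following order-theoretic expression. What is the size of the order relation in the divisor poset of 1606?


The order relation is {(a,b) : a <= b}, reflexive so it includes (a,a).
Examples: (1,1), (1,11), (1,146), (1,1606), (1,2), ...
Total ordered pairs: 27


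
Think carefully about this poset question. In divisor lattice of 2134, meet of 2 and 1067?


In a divisor lattice, meet = gcd (greatest common divisor).
By Euclidean algorithm or factoring: gcd(2,1067) = 1


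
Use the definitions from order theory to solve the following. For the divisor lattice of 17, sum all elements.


sigma(n) = sum of divisors.
Divisors of 17: [1, 17]
Sum = 18


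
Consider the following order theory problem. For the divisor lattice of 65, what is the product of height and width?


Height = length of longest chain minus 1; width = size of largest antichain.
A maximum chain: 1 | 13 | 65  (height 2).
A maximum antichain: {5, 13}  (width 2).
Product = 2 * 2 = 4


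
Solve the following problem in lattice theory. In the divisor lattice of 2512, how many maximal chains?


A maximal chain goes from the minimum element to a maximal element via cover relations.
Counting all min-to-max paths in the cover graph.
Total maximal chains: 5


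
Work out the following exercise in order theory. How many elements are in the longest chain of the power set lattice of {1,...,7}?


A chain is a totally ordered subset; we count the number of elements in a maximum chain.
Compute, for each element x, the size of the longest chain ending at x:
  {}: 1
  {1}: 2
  {2}: 2
  {3}: 2
  {4}: 2
  {5}: 2
  ...
A maximum chain: {} < {1} < {1,2} < {1,2,3} < {1,2,3,4} < {1,2,3,4,5} < {1,2,3,4,5,6} < {1,2,3,4,5,6,7}
Number of elements in the longest chain: 8


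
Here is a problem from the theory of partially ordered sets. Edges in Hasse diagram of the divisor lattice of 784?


A cover relation a -< b holds when a < b with no c strictly between.
Cover relations:
  1 -< 2
  1 -< 7
  2 -< 4
  2 -< 14
  4 -< 8
  4 -< 28
  7 -< 14
  7 -< 49
  ...14 more
Total: 22


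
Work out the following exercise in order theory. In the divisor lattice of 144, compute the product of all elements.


Divisors of 144: [1, 2, 3, 4, 6, 8, 9, 12, 16, 18, 24, 36, 48, 72, 144]
Product = n^(d(n)/2) = 144^(15/2)
Product = 15407021574586368


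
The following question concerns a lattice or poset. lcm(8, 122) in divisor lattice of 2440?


Join=lcm.
gcd(8,122)=2
lcm=488


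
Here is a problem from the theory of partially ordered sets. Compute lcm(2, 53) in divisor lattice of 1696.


In a divisor lattice, join = lcm (least common multiple).
gcd(2,53) = 1
lcm(2,53) = 2*53/gcd = 106/1 = 106


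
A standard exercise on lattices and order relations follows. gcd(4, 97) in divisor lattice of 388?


Meet=gcd.
gcd(4,97)=1


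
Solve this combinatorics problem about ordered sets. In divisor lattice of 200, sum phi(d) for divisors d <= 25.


Divisors of 200 up to 25: [1, 2, 4, 5, 8, 10, 20, 25]
phi values: [1, 1, 2, 4, 4, 4, 8, 20]
Sum = 44


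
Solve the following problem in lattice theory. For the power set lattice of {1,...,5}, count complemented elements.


An element a is complemented if some b has a meet b = bottom, a join b = top.
every subset A has complement S\A, so all elements are complemented.
Complemented elements: {}, {1}, {2}, {3}, {4}, {5}, ... (26 more)
Count: 32


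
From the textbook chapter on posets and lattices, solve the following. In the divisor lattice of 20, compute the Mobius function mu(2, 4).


In a divisor lattice, mu(a,b) = mu(b/a) where mu is the classical Mobius function.
b/a = 4/2 = 2
Prime factorization of 2: primes [2]
2 is squarefree with 1 prime factor(s), so mu(2) = (-1)^1 = -1


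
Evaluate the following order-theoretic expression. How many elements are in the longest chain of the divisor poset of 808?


A chain is a totally ordered subset; we count the number of elements in a maximum chain.
Compute, for each element x, the size of the longest chain ending at x:
  1: 1
  2: 2
  101: 2
  4: 3
  8: 4
  202: 3
  ...
A maximum chain: 1 < 2 < 4 < 8 < 808
Number of elements in the longest chain: 5


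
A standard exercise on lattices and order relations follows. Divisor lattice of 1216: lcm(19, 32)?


Join=lcm.
gcd(19,32)=1
lcm=608


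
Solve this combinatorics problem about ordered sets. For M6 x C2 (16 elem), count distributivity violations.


Distributive law: a ^ (b v c) = (a ^ b) v (a ^ c).
Check all 16^3 = 4096 ordered triples (a,b,c).
  e.g. a=(a1,0), b=(a2,0), c=(a3,0): lhs=(a1,0) != rhs=(0,0)
  e.g. a=(a1,0), b=(a2,0), c=(a3,1): lhs=(a1,0) != rhs=(0,0)
Total violating triples: 960


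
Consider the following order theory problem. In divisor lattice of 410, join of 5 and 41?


In a divisor lattice, join = lcm (least common multiple).
gcd(5,41) = 1
lcm(5,41) = 5*41/gcd = 205/1 = 205


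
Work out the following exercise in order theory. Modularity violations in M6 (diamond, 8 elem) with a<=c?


Modular law: if a <= c then a v (b ^ c) = (a v b) ^ c.
Check all triples (a,b,c) with a <= c among 8 elements.
This lattice is modular (diamonds M_m and their chain-products are modular).
Total violating triples: 0


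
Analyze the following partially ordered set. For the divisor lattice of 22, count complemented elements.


An element a is complemented if some b has a meet b = bottom, a join b = top.
a is complemented iff gcd(a, n/a)=1, i.e. a is a unitary divisor of 22.
Complemented elements: 1, 2, 11, 22
Count: 4


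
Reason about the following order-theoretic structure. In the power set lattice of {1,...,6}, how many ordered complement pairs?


Complement pair (a,b): a meet b = bottom, a join b = top.
Here: A intersect B = {} and A union B = {1,...,6}.
Pairs found: ({},{1,2,3,4,5,6}), ({1},{2,3,4,5,6}), ({2},{1,3,4,5,6}), ({3},{1,2,4,5,6}), ... (60 more)
Total ordered pairs: 64


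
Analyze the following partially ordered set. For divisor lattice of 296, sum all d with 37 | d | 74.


Interval [37,74] in divisors of 296: [37, 74]
Sum = 111


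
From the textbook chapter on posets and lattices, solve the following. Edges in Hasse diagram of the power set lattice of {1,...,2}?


A cover relation a -< b holds when a < b with no c strictly between.
Cover relations:
  {} -< {1}
  {} -< {2}
  {1} -< {1,2}
  {2} -< {1,2}
Total: 4


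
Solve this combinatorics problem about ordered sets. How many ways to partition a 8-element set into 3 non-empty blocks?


S(n,k) = k*S(n-1,k) + S(n-1,k-1).
S(7,3) = 301, S(7,2) = 63
S(8,3) = 3*301 + 63 = 903 + 63
S(8,3) = 966


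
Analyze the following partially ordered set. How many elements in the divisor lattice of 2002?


Divisors of 2002: [1, 2, 7, 11, 13, 14, 22, 26, 77, 91, 143, 154, 182, 286, 1001, 2002]
Count: 16


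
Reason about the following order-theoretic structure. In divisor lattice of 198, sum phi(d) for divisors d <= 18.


Divisors of 198 up to 18: [1, 2, 3, 6, 9, 11, 18]
phi values: [1, 1, 2, 2, 6, 10, 6]
Sum = 28


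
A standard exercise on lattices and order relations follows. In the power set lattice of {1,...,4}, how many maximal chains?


A maximal chain goes from the minimum element to a maximal element via cover relations.
Counting all min-to-max paths in the cover graph.
Total maximal chains: 24


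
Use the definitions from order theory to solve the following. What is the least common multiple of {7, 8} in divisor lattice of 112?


In a divisor lattice, join = lcm (least common multiple).
Compute lcm iteratively: start with first element, then lcm(current, next).
Elements: [7, 8]
lcm(7,8) = 56
Final lcm = 56


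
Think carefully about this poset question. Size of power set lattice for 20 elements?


Power set = 2^n.
2^20 = 1048576


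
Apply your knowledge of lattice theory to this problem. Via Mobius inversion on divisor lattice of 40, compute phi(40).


phi(n) = n * prod_{p|n} (1 - 1/p).
Prime divisors of 40: [2, 5]
phi(40) = 40 * (1 - 1/2) * (1 - 1/5)
phi(40) = 16


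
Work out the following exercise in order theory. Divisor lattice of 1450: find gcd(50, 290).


In a divisor lattice, meet = gcd (greatest common divisor).
By Euclidean algorithm or factoring: gcd(50,290) = 10


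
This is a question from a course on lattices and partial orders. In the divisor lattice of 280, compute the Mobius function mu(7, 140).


In a divisor lattice, mu(a,b) = mu(b/a) where mu is the classical Mobius function.
b/a = 140/7 = 20
Prime factorization of 20: primes [2, 5]
20 is not squarefree, so mu(20) = 0


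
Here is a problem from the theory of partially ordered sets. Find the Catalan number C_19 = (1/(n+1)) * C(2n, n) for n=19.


C(n) = C(2n, n) / (n+1).
C(38, 19) = 35345263800
C(19) = 35345263800 / 20 = 1767263190


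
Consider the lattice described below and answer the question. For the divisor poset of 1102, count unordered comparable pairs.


A comparable pair {a,b} has a < b or b < a in the order.
Count unordered pairs where one element is strictly below the other.
Examples: {1,2}, {1,19}, {1,29}, {1,38}, ...
Total comparable pairs: 19


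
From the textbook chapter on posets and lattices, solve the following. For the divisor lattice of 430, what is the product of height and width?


Height = length of longest chain minus 1; width = size of largest antichain.
A maximum chain: 1 | 43 | 215 | 430  (height 3).
A maximum antichain: {2, 5, 43}  (width 3).
Product = 3 * 3 = 9


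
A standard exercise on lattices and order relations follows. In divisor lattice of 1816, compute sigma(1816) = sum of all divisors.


sigma(n) = sum of divisors.
Divisors of 1816: [1, 2, 4, 8, 227, 454, 908, 1816]
Sum = 3420


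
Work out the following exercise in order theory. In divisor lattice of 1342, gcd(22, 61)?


Meet=gcd.
gcd(22,61)=1


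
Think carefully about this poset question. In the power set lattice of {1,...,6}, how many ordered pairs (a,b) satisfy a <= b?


The order relation is {(a,b) : a <= b}, reflexive so it includes (a,a).
Examples: ({},{}), ({},{1,2}), ({},{1,2,3}), ({},{1,2,3,4}), ({},{1,2,3,4,5}), ...
Total ordered pairs: 729


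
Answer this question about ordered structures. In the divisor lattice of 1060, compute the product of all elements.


Divisors of 1060: [1, 2, 4, 5, 10, 20, 53, 106, 212, 265, 530, 1060]
Product = n^(d(n)/2) = 1060^(12/2)
Product = 1418519112256000000


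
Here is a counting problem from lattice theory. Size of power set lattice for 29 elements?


Power set = 2^n.
2^29 = 536870912


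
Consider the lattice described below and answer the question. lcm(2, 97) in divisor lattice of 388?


Join=lcm.
gcd(2,97)=1
lcm=194


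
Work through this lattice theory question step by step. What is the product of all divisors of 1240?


Divisors of 1240: [1, 2, 4, 5, 8, 10, 20, 31, 40, 62, 124, 155, 248, 310, 620, 1240]
Product = n^(d(n)/2) = 1240^(16/2)
Product = 5589506702973337600000000


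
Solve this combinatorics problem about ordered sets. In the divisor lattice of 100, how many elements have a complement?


An element a is complemented if some b has a meet b = bottom, a join b = top.
a is complemented iff gcd(a, n/a)=1, i.e. a is a unitary divisor of 100.
Complemented elements: 1, 4, 25, 100
Count: 4


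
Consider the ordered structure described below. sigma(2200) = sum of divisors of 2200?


sigma(n) = sum of divisors.
Divisors of 2200: [1, 2, 4, 5, 8, 10, 11, 20, 22, 25, 40, 44, 50, 55, 88, 100, 110, 200, 220, 275, 440, 550, 1100, 2200]
Sum = 5580


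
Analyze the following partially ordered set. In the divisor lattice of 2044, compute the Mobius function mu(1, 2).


In a divisor lattice, mu(a,b) = mu(b/a) where mu is the classical Mobius function.
b/a = 2/1 = 2
Prime factorization of 2: primes [2]
2 is squarefree with 1 prime factor(s), so mu(2) = (-1)^1 = -1


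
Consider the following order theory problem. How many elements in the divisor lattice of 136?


Divisors of 136: [1, 2, 4, 8, 17, 34, 68, 136]
Count: 8


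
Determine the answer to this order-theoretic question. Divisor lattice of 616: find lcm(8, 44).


In a divisor lattice, join = lcm (least common multiple).
gcd(8,44) = 4
lcm(8,44) = 8*44/gcd = 352/4 = 88


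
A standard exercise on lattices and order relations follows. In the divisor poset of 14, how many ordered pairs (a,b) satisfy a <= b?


The order relation is {(a,b) : a <= b}, reflexive so it includes (a,a).
Examples: (1,1), (1,14), (1,2), (1,7), (14,14), ...
Total ordered pairs: 9


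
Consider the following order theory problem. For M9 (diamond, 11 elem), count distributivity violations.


Distributive law: a ^ (b v c) = (a ^ b) v (a ^ c).
Check all 11^3 = 1331 ordered triples (a,b,c).
  e.g. a=a1, b=a2, c=a3: lhs=a1 != rhs=0
  e.g. a=a1, b=a2, c=a4: lhs=a1 != rhs=0
Total violating triples: 504


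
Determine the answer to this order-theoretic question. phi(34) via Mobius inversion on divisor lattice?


phi(n) = n * prod_{p|n} (1 - 1/p).
Prime divisors of 34: [2, 17]
phi(34) = 34 * (1 - 1/2) * (1 - 1/17)
phi(34) = 16


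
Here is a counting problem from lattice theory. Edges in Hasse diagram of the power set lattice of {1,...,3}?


A cover relation a -< b holds when a < b with no c strictly between.
Cover relations:
  {} -< {1}
  {} -< {2}
  {} -< {3}
  {1} -< {1,2}
  {1} -< {1,3}
  {2} -< {1,2}
  {2} -< {2,3}
  {3} -< {1,3}
  ...4 more
Total: 12


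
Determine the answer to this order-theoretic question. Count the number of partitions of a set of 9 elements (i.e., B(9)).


B(n) = number of set partitions of an n-element set.
B(n) satisfies the recurrence: B(n+1) = sum_k C(n,k)*B(k).
B(9) = 21147


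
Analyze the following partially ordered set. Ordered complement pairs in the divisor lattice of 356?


Complement pair (a,b): a meet b = bottom, a join b = top.
Here: gcd(a,b)=1 and lcm(a,b)=356, i.e. a*b=356 with a,b coprime.
Pairs found: (1,356), (4,89), (89,4), (356,1)
Total ordered pairs: 4


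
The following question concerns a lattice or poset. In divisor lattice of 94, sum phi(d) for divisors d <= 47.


Divisors of 94 up to 47: [1, 2, 47]
phi values: [1, 1, 46]
Sum = 48


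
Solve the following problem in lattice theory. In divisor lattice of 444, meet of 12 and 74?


In a divisor lattice, meet = gcd (greatest common divisor).
By Euclidean algorithm or factoring: gcd(12,74) = 2


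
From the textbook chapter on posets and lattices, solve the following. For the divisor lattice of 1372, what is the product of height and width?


Height = length of longest chain minus 1; width = size of largest antichain.
A maximum chain: 1 | 7 | 49 | 343 | 686 | 1372  (height 5).
A maximum antichain: {4, 14, 49}  (width 3).
Product = 5 * 3 = 15


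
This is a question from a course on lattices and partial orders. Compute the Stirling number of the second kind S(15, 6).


S(n,k) = k*S(n-1,k) + S(n-1,k-1).
S(14,6) = 63436373, S(14,5) = 40075035
S(15,6) = 6*63436373 + 40075035 = 380618238 + 40075035
S(15,6) = 420693273


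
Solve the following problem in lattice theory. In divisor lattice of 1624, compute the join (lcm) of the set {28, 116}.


In a divisor lattice, join = lcm (least common multiple).
Compute lcm iteratively: start with first element, then lcm(current, next).
Elements: [28, 116]
lcm(28,116) = 812
Final lcm = 812


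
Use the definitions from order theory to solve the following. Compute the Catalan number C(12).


C(n) = C(2n, n) / (n+1).
C(24, 12) = 2704156
C(12) = 2704156 / 13 = 208012


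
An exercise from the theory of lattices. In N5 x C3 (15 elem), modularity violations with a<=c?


Modular law: if a <= c then a v (b ^ c) = (a v b) ^ c.
Check all triples (a,b,c) with a <= c among 15 elements.
  e.g. a=(a,0), b=(c,0), c=(b,0): lhs=(a,0) != rhs=(b,0)
  e.g. a=(a,0), b=(c,1), c=(b,0): lhs=(a,0) != rhs=(b,0)
Total violating triples: 18


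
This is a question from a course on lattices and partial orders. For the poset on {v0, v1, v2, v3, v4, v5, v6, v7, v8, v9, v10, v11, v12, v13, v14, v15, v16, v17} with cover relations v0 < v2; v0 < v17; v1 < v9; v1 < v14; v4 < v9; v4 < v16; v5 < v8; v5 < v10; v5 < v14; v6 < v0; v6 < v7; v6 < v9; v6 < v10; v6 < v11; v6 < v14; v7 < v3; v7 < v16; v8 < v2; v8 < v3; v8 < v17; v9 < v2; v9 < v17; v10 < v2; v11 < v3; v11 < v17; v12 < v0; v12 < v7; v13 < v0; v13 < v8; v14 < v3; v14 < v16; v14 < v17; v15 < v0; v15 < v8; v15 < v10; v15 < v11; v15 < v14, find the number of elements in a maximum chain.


A chain is a totally ordered subset; we count the number of elements in a maximum chain.
Compute, for each element x, the size of the longest chain ending at x:
  v1: 1
  v4: 1
  v5: 1
  v6: 1
  v12: 1
  v13: 1
  ...
A maximum chain: v6 < v0 < v2
Number of elements in the longest chain: 3


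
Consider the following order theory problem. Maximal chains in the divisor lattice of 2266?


A maximal chain goes from the minimum element to a maximal element via cover relations.
Counting all min-to-max paths in the cover graph.
Total maximal chains: 6


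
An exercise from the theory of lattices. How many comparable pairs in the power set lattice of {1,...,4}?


A comparable pair {a,b} has a < b or b < a in the order.
Count unordered pairs where one element is strictly below the other.
Examples: {{},{1}}, {{},{2}}, {{},{3}}, {{},{4}}, ...
Total comparable pairs: 65


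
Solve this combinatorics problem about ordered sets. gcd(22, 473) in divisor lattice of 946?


Meet=gcd.
gcd(22,473)=11


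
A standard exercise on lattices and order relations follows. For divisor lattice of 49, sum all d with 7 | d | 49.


Interval [7,49] in divisors of 49: [7, 49]
Sum = 56


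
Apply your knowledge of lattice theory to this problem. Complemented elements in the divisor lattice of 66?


An element a is complemented if some b has a meet b = bottom, a join b = top.
a is complemented iff gcd(a, n/a)=1, i.e. a is a unitary divisor of 66.
Complemented elements: 1, 2, 3, 6, 11, 22, ... (2 more)
Count: 8


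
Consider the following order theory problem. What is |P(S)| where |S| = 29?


Power set = 2^n.
2^29 = 536870912


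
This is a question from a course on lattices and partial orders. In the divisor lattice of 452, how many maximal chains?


A maximal chain goes from the minimum element to a maximal element via cover relations.
Counting all min-to-max paths in the cover graph.
Total maximal chains: 3


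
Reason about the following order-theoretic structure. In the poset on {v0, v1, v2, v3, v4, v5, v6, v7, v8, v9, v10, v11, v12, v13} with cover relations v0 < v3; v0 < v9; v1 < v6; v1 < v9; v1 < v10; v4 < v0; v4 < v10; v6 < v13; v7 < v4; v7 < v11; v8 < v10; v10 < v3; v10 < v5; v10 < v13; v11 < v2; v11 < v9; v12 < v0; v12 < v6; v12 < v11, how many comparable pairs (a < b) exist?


A comparable pair {a,b} has a < b or b < a in the order.
Count unordered pairs where one element is strictly below the other.
Examples: {v0,v3}, {v0,v4}, {v0,v7}, {v0,v9}, ...
Total comparable pairs: 40


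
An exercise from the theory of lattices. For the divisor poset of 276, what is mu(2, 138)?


In a divisor lattice, mu(a,b) = mu(b/a) where mu is the classical Mobius function.
b/a = 138/2 = 69
Prime factorization of 69: primes [3, 23]
69 is squarefree with 2 prime factor(s), so mu(69) = (-1)^2 = 1


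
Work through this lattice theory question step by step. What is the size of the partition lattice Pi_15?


B(n) = number of set partitions of an n-element set.
B(n) satisfies the recurrence: B(n+1) = sum_k C(n,k)*B(k).
B(15) = 1382958545


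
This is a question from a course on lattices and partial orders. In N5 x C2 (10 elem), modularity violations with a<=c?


Modular law: if a <= c then a v (b ^ c) = (a v b) ^ c.
Check all triples (a,b,c) with a <= c among 10 elements.
  e.g. a=(a,0), b=(c,0), c=(b,0): lhs=(a,0) != rhs=(b,0)
  e.g. a=(a,0), b=(c,1), c=(b,0): lhs=(a,0) != rhs=(b,0)
Total violating triples: 6


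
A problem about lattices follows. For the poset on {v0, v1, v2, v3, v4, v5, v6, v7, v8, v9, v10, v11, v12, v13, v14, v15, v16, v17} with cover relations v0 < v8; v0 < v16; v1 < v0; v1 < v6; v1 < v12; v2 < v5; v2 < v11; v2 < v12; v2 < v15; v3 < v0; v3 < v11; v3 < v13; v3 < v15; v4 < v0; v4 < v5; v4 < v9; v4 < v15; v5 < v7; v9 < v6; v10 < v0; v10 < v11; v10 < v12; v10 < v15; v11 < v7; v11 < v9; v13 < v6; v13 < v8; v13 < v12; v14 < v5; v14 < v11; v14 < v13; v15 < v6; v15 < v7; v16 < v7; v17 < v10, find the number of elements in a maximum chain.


A chain is a totally ordered subset; we count the number of elements in a maximum chain.
Compute, for each element x, the size of the longest chain ending at x:
  v1: 1
  v2: 1
  v3: 1
  v4: 1
  v14: 1
  v17: 1
  ...
A maximum chain: v17 < v10 < v11 < v9 < v6
Number of elements in the longest chain: 5


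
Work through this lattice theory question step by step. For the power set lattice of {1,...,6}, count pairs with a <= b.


The order relation is {(a,b) : a <= b}, reflexive so it includes (a,a).
Examples: ({},{}), ({},{1,2}), ({},{1,2,3}), ({},{1,2,3,4}), ({},{1,2,3,4,5}), ...
Total ordered pairs: 729


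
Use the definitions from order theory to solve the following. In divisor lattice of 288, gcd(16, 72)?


Meet=gcd.
gcd(16,72)=8


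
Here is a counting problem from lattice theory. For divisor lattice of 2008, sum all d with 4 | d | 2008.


Interval [4,2008] in divisors of 2008: [4, 8, 1004, 2008]
Sum = 3024
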